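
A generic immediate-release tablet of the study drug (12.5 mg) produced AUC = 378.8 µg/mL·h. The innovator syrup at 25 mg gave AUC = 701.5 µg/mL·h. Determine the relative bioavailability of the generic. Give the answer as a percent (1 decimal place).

F_rel = 108.0%

F_rel = (AUC_test/D_test) / (AUC_ref/D_ref)
      = (378.8/12.5) / (701.5/25)
      = 30.304 / 28.06 = 1.0800 = 108.00%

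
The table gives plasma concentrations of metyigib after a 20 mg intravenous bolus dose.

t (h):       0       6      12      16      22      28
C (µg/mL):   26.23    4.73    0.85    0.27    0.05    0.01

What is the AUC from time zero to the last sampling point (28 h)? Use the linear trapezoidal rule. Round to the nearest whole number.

AUC = 113 µg/mL·h

Trapezoidal AUC_0→28:
  [0→6]: (26.23+4.73)/2 × 6 = 92.88
  [6→12]: (4.73+0.85)/2 × 6 = 16.74
  [12→16]: (0.85+0.27)/2 × 4 = 2.24
  [16→22]: (0.27+0.05)/2 × 6 = 0.96
  [22→28]: (0.05+0.01)/2 × 6 = 0.18
  Sum = 113.0 µg/mL·h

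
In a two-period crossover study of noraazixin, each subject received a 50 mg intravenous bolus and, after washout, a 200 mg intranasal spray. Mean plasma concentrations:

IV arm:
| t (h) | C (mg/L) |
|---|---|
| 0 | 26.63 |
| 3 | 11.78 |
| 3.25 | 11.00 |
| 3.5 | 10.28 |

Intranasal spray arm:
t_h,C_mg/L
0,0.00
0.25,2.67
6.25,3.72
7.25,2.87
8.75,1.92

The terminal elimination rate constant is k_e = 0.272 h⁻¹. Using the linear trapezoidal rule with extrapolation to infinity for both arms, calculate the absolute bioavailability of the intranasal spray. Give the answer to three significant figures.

Trapezoidal AUC_0→3.5 (IV):
  [0→3]: (26.63+11.78)/2 × 3 = 57.615
  [3→3.25]: (11.78+11.00)/2 × 0.25 = 2.8475
  [3.25→3.5]: (11.00+10.28)/2 × 0.25 = 2.66
  Sum = 63.1225 mg/L·h
IV tail: 10.28/0.272 = 37.794; AUC_iv,0→∞ = 63.1225 + 37.794 = 100.9165 mg/L·h
Trapezoidal AUC_0→8.75 (intranasal spray):
  [0→0.25]: (0.00+2.67)/2 × 0.25 = 0.33375
  [0.25→6.25]: (2.67+3.72)/2 × 6 = 19.17
  [6.25→7.25]: (3.72+2.87)/2 × 1 = 3.295
  [7.25→8.75]: (2.87+1.92)/2 × 1.5 = 3.5925
  Sum = 26.39125 mg/L·h
intranasal spray tail: 1.92/0.272 = 7.059; AUC_ev,0→∞ = 26.39125 + 7.059 = 33.45025 mg/L·h
F = (AUC_ev/D_ev)/(AUC_iv/D_iv) = (33.45025/200)/(100.9165/50) = 0.16725125/2.01833 = 0.0829

F = 0.0829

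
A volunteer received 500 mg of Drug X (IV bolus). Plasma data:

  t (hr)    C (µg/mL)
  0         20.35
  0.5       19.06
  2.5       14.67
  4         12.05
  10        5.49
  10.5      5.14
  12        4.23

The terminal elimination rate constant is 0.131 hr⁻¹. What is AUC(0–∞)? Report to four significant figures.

AUC = 158.2 µg/mL·hr

Trapezoidal AUC_0→12:
  [0→0.5]: (20.35+19.06)/2 × 0.5 = 9.8525
  [0.5→2.5]: (19.06+14.67)/2 × 2 = 33.73
  [2.5→4]: (14.67+12.05)/2 × 1.5 = 20.04
  [4→10]: (12.05+5.49)/2 × 6 = 52.62
  [10→10.5]: (5.49+5.14)/2 × 0.5 = 2.6575
  [10.5→12]: (5.14+4.23)/2 × 1.5 = 7.0275
  Sum = 125.9275 µg/mL·hr
Extrapolated tail: C_last / k_e = 4.23 / 0.131 = 32.290
AUC_0→∞ = 125.9275 + 32.290 = 158.2175 µg/mL·hr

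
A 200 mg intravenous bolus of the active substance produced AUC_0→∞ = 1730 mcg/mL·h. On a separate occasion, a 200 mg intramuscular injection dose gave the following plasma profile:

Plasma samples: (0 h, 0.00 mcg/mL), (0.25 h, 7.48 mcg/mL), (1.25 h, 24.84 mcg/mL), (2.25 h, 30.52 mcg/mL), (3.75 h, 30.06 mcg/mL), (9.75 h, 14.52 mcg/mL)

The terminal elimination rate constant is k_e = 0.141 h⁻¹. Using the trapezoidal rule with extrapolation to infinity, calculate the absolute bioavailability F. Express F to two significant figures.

F = 0.19

Trapezoidal AUC_0→9.75 (intramuscular injection):
  [0→0.25]: (0.00+7.48)/2 × 0.25 = 0.935
  [0.25→1.25]: (7.48+24.84)/2 × 1 = 16.16
  [1.25→2.25]: (24.84+30.52)/2 × 1 = 27.68
  [2.25→3.75]: (30.52+30.06)/2 × 1.5 = 45.435
  [3.75→9.75]: (30.06+14.52)/2 × 6 = 133.74
  Sum = 223.95 mcg/mL·h
Tail: C_last/k_e = 14.52/0.141 = 102.979
AUC_0→∞ (intramuscular injection) = 223.95 + 102.979 = 326.929 mcg/mL·h
F = (AUC_ev/D_ev)/(AUC_iv/D_iv) = (326.929/200)/(1730/200) = 1.634645/8.65 = 0.1890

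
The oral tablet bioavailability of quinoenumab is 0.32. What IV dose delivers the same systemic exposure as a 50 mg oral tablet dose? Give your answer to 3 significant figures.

D_iv = 16.0 mg

Systemic exposure from an extravascular dose = F × D_ev, so the equivalent IV dose is F × D_ev.
D_iv = F × D_ev = 0.32 × 50 = 16 mg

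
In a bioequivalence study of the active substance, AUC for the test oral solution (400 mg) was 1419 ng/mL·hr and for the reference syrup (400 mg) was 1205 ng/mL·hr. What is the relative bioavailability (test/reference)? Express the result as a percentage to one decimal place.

F_rel = 117.8%

F_rel = (AUC_test/D_test) / (AUC_ref/D_ref)
      = (1419/400) / (1205/400)
      = 3.5475 / 3.0125 = 1.1776 = 117.76%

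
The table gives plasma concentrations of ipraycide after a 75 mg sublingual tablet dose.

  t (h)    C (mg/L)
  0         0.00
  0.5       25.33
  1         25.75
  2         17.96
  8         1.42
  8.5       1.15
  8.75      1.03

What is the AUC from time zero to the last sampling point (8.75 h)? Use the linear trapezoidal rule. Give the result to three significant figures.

AUC = 100 mg/L·h

Trapezoidal AUC_0→8.75:
  [0→0.5]: (0.00+25.33)/2 × 0.5 = 6.3325
  [0.5→1]: (25.33+25.75)/2 × 0.5 = 12.77
  [1→2]: (25.75+17.96)/2 × 1 = 21.855
  [2→8]: (17.96+1.42)/2 × 6 = 58.14
  [8→8.5]: (1.42+1.15)/2 × 0.5 = 0.6425
  [8.5→8.75]: (1.15+1.03)/2 × 0.25 = 0.2725
  Sum = 100.0125 mg/L·h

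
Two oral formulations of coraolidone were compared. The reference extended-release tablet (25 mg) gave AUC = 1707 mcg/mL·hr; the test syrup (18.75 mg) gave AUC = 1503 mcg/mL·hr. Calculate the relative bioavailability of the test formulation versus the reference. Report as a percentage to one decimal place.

F_rel = 117.4%

F_rel = (AUC_test/D_test) / (AUC_ref/D_ref)
      = (1503/18.75) / (1707/25)
      = 80.16 / 68.28 = 1.1740 = 117.40%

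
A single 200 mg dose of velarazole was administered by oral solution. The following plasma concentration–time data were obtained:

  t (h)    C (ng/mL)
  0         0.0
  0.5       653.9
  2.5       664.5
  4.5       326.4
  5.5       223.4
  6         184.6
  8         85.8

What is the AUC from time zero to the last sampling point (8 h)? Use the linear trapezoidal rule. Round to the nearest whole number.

Trapezoidal AUC_0→8:
  [0→0.5]: (0.0+653.9)/2 × 0.5 = 163.475
  [0.5→2.5]: (653.9+664.5)/2 × 2 = 1318.4
  [2.5→4.5]: (664.5+326.4)/2 × 2 = 990.9
  [4.5→5.5]: (326.4+223.4)/2 × 1 = 274.9
  [5.5→6]: (223.4+184.6)/2 × 0.5 = 102.0
  [6→8]: (184.6+85.8)/2 × 2 = 270.4
  Sum = 3120.075 ng/mL·h

AUC = 3120 ng/mL·h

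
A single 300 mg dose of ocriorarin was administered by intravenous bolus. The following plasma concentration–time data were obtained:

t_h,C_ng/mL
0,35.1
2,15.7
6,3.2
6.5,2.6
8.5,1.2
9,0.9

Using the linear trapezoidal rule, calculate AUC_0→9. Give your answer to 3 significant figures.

Trapezoidal AUC_0→9:
  [0→2]: (35.1+15.7)/2 × 2 = 50.8
  [2→6]: (15.7+3.2)/2 × 4 = 37.8
  [6→6.5]: (3.2+2.6)/2 × 0.5 = 1.45
  [6.5→8.5]: (2.6+1.2)/2 × 2 = 3.8
  [8.5→9]: (1.2+0.9)/2 × 0.5 = 0.525
  Sum = 94.375 ng/mL·h

AUC = 94.4 ng/mL·h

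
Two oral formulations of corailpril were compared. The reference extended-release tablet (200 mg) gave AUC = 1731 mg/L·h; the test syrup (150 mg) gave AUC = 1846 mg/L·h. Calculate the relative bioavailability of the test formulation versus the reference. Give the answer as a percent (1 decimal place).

F_rel = 142.2%

F_rel = (AUC_test/D_test) / (AUC_ref/D_ref)
      = (1846/150) / (1731/200)
      = 12.3067 / 8.655 = 1.4219 = 142.19%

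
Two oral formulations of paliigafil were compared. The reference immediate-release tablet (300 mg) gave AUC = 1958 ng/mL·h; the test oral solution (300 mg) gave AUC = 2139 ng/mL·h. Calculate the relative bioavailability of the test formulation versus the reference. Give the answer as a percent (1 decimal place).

F_rel = (AUC_test/D_test) / (AUC_ref/D_ref)
      = (2139/300) / (1958/300)
      = 7.13 / 6.52667 = 1.0924 = 109.24%

F_rel = 109.2%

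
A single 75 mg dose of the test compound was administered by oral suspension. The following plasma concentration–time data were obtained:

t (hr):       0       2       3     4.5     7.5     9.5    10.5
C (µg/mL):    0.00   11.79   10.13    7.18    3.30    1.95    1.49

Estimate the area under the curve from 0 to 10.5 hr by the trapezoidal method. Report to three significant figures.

AUC = 58.4 µg/mL·hr

Trapezoidal AUC_0→10.5:
  [0→2]: (0.00+11.79)/2 × 2 = 11.79
  [2→3]: (11.79+10.13)/2 × 1 = 10.96
  [3→4.5]: (10.13+7.18)/2 × 1.5 = 12.9825
  [4.5→7.5]: (7.18+3.30)/2 × 3 = 15.72
  [7.5→9.5]: (3.30+1.95)/2 × 2 = 5.25
  [9.5→10.5]: (1.95+1.49)/2 × 1 = 1.72
  Sum = 58.4225 µg/mL·hr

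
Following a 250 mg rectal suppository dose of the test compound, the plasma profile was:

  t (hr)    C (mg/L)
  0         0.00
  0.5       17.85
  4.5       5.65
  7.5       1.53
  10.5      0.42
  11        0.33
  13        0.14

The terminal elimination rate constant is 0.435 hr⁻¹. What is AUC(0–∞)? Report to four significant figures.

Trapezoidal AUC_0→13:
  [0→0.5]: (0.00+17.85)/2 × 0.5 = 4.4625
  [0.5→4.5]: (17.85+5.65)/2 × 4 = 47.0
  [4.5→7.5]: (5.65+1.53)/2 × 3 = 10.77
  [7.5→10.5]: (1.53+0.42)/2 × 3 = 2.925
  [10.5→11]: (0.42+0.33)/2 × 0.5 = 0.1875
  [11→13]: (0.33+0.14)/2 × 2 = 0.47
  Sum = 65.815 mg/L·hr
Extrapolated tail: C_last / k_e = 0.14 / 0.435 = 0.322
AUC_0→∞ = 65.815 + 0.322 = 66.137 mg/L·hr

AUC = 66.14 mg/L·hr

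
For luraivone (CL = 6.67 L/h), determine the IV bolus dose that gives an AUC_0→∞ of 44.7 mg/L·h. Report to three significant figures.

Dose_iv = CL × AUC_0→∞
     = 6.67 × 44.7 = 298.149 mg

Dose = 298 mg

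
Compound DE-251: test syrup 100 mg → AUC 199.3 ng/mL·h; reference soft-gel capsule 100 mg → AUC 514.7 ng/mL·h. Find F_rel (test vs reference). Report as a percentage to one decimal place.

F_rel = 38.7%

F_rel = (AUC_test/D_test) / (AUC_ref/D_ref)
      = (199.3/100) / (514.7/100)
      = 1.993 / 5.147 = 0.3872 = 38.72%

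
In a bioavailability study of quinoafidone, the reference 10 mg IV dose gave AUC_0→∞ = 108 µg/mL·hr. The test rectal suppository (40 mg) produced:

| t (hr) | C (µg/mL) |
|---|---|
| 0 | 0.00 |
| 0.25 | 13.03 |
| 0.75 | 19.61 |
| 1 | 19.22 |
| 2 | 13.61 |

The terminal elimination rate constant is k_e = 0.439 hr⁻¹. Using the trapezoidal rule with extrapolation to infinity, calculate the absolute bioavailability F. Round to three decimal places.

F = 0.144

Trapezoidal AUC_0→2 (rectal suppository):
  [0→0.25]: (0.00+13.03)/2 × 0.25 = 1.62875
  [0.25→0.75]: (13.03+19.61)/2 × 0.5 = 8.16
  [0.75→1]: (19.61+19.22)/2 × 0.25 = 4.85375
  [1→2]: (19.22+13.61)/2 × 1 = 16.415
  Sum = 31.0575 µg/mL·hr
Tail: C_last/k_e = 13.61/0.439 = 31.002
AUC_0→∞ (rectal suppository) = 31.0575 + 31.002 = 62.0595 µg/mL·hr
F = (AUC_ev/D_ev)/(AUC_iv/D_iv) = (62.0595/40)/(108/10) = 1.5514875/10.8 = 0.1437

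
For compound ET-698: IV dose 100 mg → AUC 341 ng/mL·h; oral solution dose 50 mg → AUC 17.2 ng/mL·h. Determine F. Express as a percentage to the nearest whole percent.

F = 10%

F = (AUC_ev / D_ev) / (AUC_iv / D_iv)
  = (17.2/50) / (341/100)
  = 0.344 / 3.41 = 0.1009
  = 10.09%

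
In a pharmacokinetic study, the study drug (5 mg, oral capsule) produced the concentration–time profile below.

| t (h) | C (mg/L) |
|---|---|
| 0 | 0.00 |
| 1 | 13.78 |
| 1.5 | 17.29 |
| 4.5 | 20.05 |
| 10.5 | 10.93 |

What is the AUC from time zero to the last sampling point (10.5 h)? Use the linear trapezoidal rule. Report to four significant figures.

AUC = 163.6 mg/L·h

Trapezoidal AUC_0→10.5:
  [0→1]: (0.00+13.78)/2 × 1 = 6.89
  [1→1.5]: (13.78+17.29)/2 × 0.5 = 7.7675
  [1.5→4.5]: (17.29+20.05)/2 × 3 = 56.01
  [4.5→10.5]: (20.05+10.93)/2 × 6 = 92.94
  Sum = 163.6075 mg/L·h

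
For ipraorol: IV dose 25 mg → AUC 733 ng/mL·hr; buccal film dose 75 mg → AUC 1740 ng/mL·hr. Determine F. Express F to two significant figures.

F = 0.79

F = (AUC_ev / D_ev) / (AUC_iv / D_iv)
  = (1740/75) / (733/25)
  = 23.2 / 29.32 = 0.7913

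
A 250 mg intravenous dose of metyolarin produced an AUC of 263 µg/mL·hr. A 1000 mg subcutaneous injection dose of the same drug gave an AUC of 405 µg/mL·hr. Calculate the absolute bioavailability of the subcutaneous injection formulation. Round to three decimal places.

F = (AUC_ev / D_ev) / (AUC_iv / D_iv)
  = (405/1000) / (263/250)
  = 0.405 / 1.052 = 0.3850

F = 0.385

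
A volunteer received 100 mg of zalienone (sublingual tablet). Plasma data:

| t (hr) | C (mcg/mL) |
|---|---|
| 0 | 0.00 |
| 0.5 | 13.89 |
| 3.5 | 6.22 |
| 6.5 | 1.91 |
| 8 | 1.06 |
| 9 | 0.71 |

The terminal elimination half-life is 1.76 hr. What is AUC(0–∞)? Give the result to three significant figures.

AUC = 50.7 mcg/mL·hr

Trapezoidal AUC_0→9:
  [0→0.5]: (0.00+13.89)/2 × 0.5 = 3.4725
  [0.5→3.5]: (13.89+6.22)/2 × 3 = 30.165
  [3.5→6.5]: (6.22+1.91)/2 × 3 = 12.195
  [6.5→8]: (1.91+1.06)/2 × 1.5 = 2.2275
  [8→9]: (1.06+0.71)/2 × 1 = 0.885
  Sum = 48.945 mcg/mL·hr
k_e = ln2 / t½ = 0.693147 / 1.76 = 0.3938 hr^-1
Extrapolated tail: C_last / k_e = 0.71 / 0.3938 = 1.803
AUC_0→∞ = 48.945 + 1.803 = 50.748 mcg/mL·hr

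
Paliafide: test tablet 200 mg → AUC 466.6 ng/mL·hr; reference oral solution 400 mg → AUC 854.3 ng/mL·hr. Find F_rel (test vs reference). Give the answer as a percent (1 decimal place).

F_rel = (AUC_test/D_test) / (AUC_ref/D_ref)
      = (466.6/200) / (854.3/400)
      = 2.333 / 2.13575 = 1.0924 = 109.24%

F_rel = 109.2%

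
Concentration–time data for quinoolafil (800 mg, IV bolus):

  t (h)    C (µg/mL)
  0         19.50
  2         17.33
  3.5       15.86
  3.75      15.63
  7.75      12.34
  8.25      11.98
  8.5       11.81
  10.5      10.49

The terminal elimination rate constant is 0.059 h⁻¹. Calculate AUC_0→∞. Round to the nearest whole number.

AUC = 331 µg/mL·h

Trapezoidal AUC_0→10.5:
  [0→2]: (19.50+17.33)/2 × 2 = 36.83
  [2→3.5]: (17.33+15.86)/2 × 1.5 = 24.8925
  [3.5→3.75]: (15.86+15.63)/2 × 0.25 = 3.93625
  [3.75→7.75]: (15.63+12.34)/2 × 4 = 55.94
  [7.75→8.25]: (12.34+11.98)/2 × 0.5 = 6.08
  [8.25→8.5]: (11.98+11.81)/2 × 0.25 = 2.97375
  [8.5→10.5]: (11.81+10.49)/2 × 2 = 22.3
  Sum = 152.9525 µg/mL·h
Extrapolated tail: C_last / k_e = 10.49 / 0.059 = 177.797
AUC_0→∞ = 152.9525 + 177.797 = 330.7495 µg/mL·h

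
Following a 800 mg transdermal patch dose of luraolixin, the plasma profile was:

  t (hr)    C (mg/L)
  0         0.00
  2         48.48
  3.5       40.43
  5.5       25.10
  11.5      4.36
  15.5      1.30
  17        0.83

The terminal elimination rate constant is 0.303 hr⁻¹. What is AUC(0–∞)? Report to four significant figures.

AUC = 284.7 mg/L·hr

Trapezoidal AUC_0→17:
  [0→2]: (0.00+48.48)/2 × 2 = 48.48
  [2→3.5]: (48.48+40.43)/2 × 1.5 = 66.6825
  [3.5→5.5]: (40.43+25.10)/2 × 2 = 65.53
  [5.5→11.5]: (25.10+4.36)/2 × 6 = 88.38
  [11.5→15.5]: (4.36+1.30)/2 × 4 = 11.32
  [15.5→17]: (1.30+0.83)/2 × 1.5 = 1.5975
  Sum = 281.99 mg/L·hr
Extrapolated tail: C_last / k_e = 0.83 / 0.303 = 2.739
AUC_0→∞ = 281.99 + 2.739 = 284.729 mg/L·hr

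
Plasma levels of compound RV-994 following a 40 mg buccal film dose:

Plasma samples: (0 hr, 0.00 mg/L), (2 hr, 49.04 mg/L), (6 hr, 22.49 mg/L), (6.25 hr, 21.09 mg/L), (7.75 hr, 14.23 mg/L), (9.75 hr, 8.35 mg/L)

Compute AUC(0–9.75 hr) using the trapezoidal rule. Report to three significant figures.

Trapezoidal AUC_0→9.75:
  [0→2]: (0.00+49.04)/2 × 2 = 49.04
  [2→6]: (49.04+22.49)/2 × 4 = 143.06
  [6→6.25]: (22.49+21.09)/2 × 0.25 = 5.4475
  [6.25→7.75]: (21.09+14.23)/2 × 1.5 = 26.49
  [7.75→9.75]: (14.23+8.35)/2 × 2 = 22.58
  Sum = 246.6175 mg/L·hr

AUC = 247 mg/L·hr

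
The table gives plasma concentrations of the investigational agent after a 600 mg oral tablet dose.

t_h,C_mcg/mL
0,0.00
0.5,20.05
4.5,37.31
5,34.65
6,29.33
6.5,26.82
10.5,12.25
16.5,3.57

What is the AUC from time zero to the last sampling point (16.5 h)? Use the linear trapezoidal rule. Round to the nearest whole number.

AUC = 309 mcg/mL·h

Trapezoidal AUC_0→16.5:
  [0→0.5]: (0.00+20.05)/2 × 0.5 = 5.0125
  [0.5→4.5]: (20.05+37.31)/2 × 4 = 114.72
  [4.5→5]: (37.31+34.65)/2 × 0.5 = 17.99
  [5→6]: (34.65+29.33)/2 × 1 = 31.99
  [6→6.5]: (29.33+26.82)/2 × 0.5 = 14.0375
  [6.5→10.5]: (26.82+12.25)/2 × 4 = 78.14
  [10.5→16.5]: (12.25+3.57)/2 × 6 = 47.46
  Sum = 309.35 mcg/mL·h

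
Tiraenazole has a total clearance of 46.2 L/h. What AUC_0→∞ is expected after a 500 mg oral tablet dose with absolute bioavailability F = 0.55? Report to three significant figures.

AUC_0→∞ = F × Dose / CL
        = 0.55 × 500 / 46.2 = 5.95238 mg/L·h

AUC = 5.95 mg/L·h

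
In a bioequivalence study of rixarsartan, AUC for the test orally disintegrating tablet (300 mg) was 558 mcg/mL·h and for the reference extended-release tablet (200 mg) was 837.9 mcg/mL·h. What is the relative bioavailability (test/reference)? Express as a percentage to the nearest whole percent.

F_rel = 44%

F_rel = (AUC_test/D_test) / (AUC_ref/D_ref)
      = (558/300) / (837.9/200)
      = 1.86 / 4.1895 = 0.4440 = 44.40%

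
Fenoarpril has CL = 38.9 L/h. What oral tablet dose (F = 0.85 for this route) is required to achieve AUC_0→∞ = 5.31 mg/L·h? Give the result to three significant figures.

Dose = 243 mg

Dose = CL × AUC_0→∞ / F
     = 38.9 × 5.31 / 0.85 = 243.011 mg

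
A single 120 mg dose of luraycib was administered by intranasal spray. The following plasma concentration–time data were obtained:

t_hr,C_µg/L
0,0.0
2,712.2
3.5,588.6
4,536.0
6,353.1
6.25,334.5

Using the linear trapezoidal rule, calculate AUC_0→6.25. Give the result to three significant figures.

AUC = 2940 µg/L·hr

Trapezoidal AUC_0→6.25:
  [0→2]: (0.0+712.2)/2 × 2 = 712.2
  [2→3.5]: (712.2+588.6)/2 × 1.5 = 975.6
  [3.5→4]: (588.6+536.0)/2 × 0.5 = 281.15
  [4→6]: (536.0+353.1)/2 × 2 = 889.1
  [6→6.25]: (353.1+334.5)/2 × 0.25 = 85.95
  Sum = 2944.0 µg/L·hr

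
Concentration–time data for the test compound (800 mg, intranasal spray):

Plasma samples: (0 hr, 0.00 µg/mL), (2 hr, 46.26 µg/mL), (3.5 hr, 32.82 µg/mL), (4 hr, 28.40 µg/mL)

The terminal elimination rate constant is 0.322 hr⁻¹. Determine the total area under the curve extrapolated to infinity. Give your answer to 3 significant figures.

Trapezoidal AUC_0→4:
  [0→2]: (0.00+46.26)/2 × 2 = 46.26
  [2→3.5]: (46.26+32.82)/2 × 1.5 = 59.31
  [3.5→4]: (32.82+28.40)/2 × 0.5 = 15.305
  Sum = 120.875 µg/mL·hr
Extrapolated tail: C_last / k_e = 28.40 / 0.322 = 88.199
AUC_0→∞ = 120.875 + 88.199 = 209.074 µg/mL·hr

AUC = 209 µg/mL·hr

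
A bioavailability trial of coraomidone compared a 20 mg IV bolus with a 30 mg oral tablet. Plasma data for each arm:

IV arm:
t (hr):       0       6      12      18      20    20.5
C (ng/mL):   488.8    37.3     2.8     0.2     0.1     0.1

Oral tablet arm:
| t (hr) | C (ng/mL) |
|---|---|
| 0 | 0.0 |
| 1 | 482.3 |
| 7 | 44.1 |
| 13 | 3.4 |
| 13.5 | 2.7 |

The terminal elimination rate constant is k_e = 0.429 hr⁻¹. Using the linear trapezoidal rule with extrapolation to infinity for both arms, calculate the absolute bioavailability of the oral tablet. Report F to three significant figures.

Trapezoidal AUC_0→20.5 (IV):
  [0→6]: (488.8+37.3)/2 × 6 = 1578.3
  [6→12]: (37.3+2.8)/2 × 6 = 120.3
  [12→18]: (2.8+0.2)/2 × 6 = 9.0
  [18→20]: (0.2+0.1)/2 × 2 = 0.3
  [20→20.5]: (0.1+0.1)/2 × 0.5 = 0.05
  Sum = 1707.95 ng/mL·hr
IV tail: 0.1/0.429 = 0.233; AUC_iv,0→∞ = 1707.95 + 0.233 = 1708.183 ng/mL·hr
Trapezoidal AUC_0→13.5 (oral tablet):
  [0→1]: (0.0+482.3)/2 × 1 = 241.15
  [1→7]: (482.3+44.1)/2 × 6 = 1579.2
  [7→13]: (44.1+3.4)/2 × 6 = 142.5
  [13→13.5]: (3.4+2.7)/2 × 0.5 = 1.525
  Sum = 1964.375 ng/mL·hr
oral tablet tail: 2.7/0.429 = 6.294; AUC_ev,0→∞ = 1964.375 + 6.294 = 1970.669 ng/mL·hr
F = (AUC_ev/D_ev)/(AUC_iv/D_iv) = (1970.669/30)/(1708.183/20) = 65.689/85.40915 = 0.7691

F = 0.769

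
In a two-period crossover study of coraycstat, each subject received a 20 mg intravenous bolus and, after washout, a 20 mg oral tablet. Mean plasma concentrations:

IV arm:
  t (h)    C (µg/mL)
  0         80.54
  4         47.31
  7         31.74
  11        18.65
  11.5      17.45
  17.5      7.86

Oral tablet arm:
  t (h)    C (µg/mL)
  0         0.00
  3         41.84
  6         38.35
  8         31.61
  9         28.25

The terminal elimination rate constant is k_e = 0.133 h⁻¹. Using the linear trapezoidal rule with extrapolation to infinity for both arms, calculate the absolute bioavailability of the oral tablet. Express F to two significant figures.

Trapezoidal AUC_0→17.5 (IV):
  [0→4]: (80.54+47.31)/2 × 4 = 255.7
  [4→7]: (47.31+31.74)/2 × 3 = 118.575
  [7→11]: (31.74+18.65)/2 × 4 = 100.78
  [11→11.5]: (18.65+17.45)/2 × 0.5 = 9.025
  [11.5→17.5]: (17.45+7.86)/2 × 6 = 75.93
  Sum = 560.01 µg/mL·h
IV tail: 7.86/0.133 = 59.098; AUC_iv,0→∞ = 560.01 + 59.098 = 619.108 µg/mL·h
Trapezoidal AUC_0→9 (oral tablet):
  [0→3]: (0.00+41.84)/2 × 3 = 62.76
  [3→6]: (41.84+38.35)/2 × 3 = 120.285
  [6→8]: (38.35+31.61)/2 × 2 = 69.96
  [8→9]: (31.61+28.25)/2 × 1 = 29.93
  Sum = 282.935 µg/mL·h
oral tablet tail: 28.25/0.133 = 212.406; AUC_ev,0→∞ = 282.935 + 212.406 = 495.341 µg/mL·h
F = (AUC_ev/D_ev)/(AUC_iv/D_iv) = (495.341/20)/(619.108/20) = 24.76705/30.9554 = 0.8001

F = 0.80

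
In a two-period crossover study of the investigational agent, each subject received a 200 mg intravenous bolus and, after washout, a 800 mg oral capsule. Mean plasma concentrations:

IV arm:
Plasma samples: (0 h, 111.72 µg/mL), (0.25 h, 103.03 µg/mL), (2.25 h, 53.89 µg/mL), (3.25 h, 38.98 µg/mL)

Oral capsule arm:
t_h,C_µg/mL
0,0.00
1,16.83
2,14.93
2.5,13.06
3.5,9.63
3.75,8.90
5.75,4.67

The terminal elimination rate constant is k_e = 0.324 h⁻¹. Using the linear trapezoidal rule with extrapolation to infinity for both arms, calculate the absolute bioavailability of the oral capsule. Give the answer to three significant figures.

F = 0.0520

Trapezoidal AUC_0→3.25 (IV):
  [0→0.25]: (111.72+103.03)/2 × 0.25 = 26.84375
  [0.25→2.25]: (103.03+53.89)/2 × 2 = 156.92
  [2.25→3.25]: (53.89+38.98)/2 × 1 = 46.435
  Sum = 230.19875 µg/mL·h
IV tail: 38.98/0.324 = 120.309; AUC_iv,0→∞ = 230.19875 + 120.309 = 350.50775 µg/mL·h
Trapezoidal AUC_0→5.75 (oral capsule):
  [0→1]: (0.00+16.83)/2 × 1 = 8.415
  [1→2]: (16.83+14.93)/2 × 1 = 15.88
  [2→2.5]: (14.93+13.06)/2 × 0.5 = 6.9975
  [2.5→3.5]: (13.06+9.63)/2 × 1 = 11.345
  [3.5→3.75]: (9.63+8.90)/2 × 0.25 = 2.31625
  [3.75→5.75]: (8.90+4.67)/2 × 2 = 13.57
  Sum = 58.52375 µg/mL·h
oral capsule tail: 4.67/0.324 = 14.414; AUC_ev,0→∞ = 58.52375 + 14.414 = 72.93775 µg/mL·h
F = (AUC_ev/D_ev)/(AUC_iv/D_iv) = (72.93775/800)/(350.50775/200) = 0.0911722/1.75254 = 0.0520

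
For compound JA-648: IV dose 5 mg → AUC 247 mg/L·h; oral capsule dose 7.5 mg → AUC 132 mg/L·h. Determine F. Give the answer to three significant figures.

F = 0.356

F = (AUC_ev / D_ev) / (AUC_iv / D_iv)
  = (132/7.5) / (247/5)
  = 17.6 / 49.4 = 0.3563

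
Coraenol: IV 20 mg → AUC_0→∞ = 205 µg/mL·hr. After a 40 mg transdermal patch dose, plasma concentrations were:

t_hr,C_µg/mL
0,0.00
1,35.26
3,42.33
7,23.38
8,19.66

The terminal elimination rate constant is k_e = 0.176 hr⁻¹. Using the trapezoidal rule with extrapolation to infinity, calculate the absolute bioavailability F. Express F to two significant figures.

Trapezoidal AUC_0→8 (transdermal patch):
  [0→1]: (0.00+35.26)/2 × 1 = 17.63
  [1→3]: (35.26+42.33)/2 × 2 = 77.59
  [3→7]: (42.33+23.38)/2 × 4 = 131.42
  [7→8]: (23.38+19.66)/2 × 1 = 21.52
  Sum = 248.16 µg/mL·hr
Tail: C_last/k_e = 19.66/0.176 = 111.705
AUC_0→∞ (transdermal patch) = 248.16 + 111.705 = 359.865 µg/mL·hr
F = (AUC_ev/D_ev)/(AUC_iv/D_iv) = (359.865/40)/(205/20) = 8.996625/10.25 = 0.8777

F = 0.88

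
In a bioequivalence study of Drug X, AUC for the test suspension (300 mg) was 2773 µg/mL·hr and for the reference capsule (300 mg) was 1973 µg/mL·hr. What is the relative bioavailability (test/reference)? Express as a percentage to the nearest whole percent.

F_rel = 141%

F_rel = (AUC_test/D_test) / (AUC_ref/D_ref)
      = (2773/300) / (1973/300)
      = 9.24333 / 6.57667 = 1.4055 = 140.55%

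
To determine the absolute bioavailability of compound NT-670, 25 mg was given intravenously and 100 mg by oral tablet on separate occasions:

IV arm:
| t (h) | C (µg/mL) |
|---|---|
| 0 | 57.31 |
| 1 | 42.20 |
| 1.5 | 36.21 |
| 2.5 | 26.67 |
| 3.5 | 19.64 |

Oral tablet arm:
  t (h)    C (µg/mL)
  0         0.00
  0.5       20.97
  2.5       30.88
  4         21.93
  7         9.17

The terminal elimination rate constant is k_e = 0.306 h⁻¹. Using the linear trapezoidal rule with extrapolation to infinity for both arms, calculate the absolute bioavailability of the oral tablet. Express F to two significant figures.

F = 0.23

Trapezoidal AUC_0→3.5 (IV):
  [0→1]: (57.31+42.20)/2 × 1 = 49.755
  [1→1.5]: (42.20+36.21)/2 × 0.5 = 19.6025
  [1.5→2.5]: (36.21+26.67)/2 × 1 = 31.44
  [2.5→3.5]: (26.67+19.64)/2 × 1 = 23.155
  Sum = 123.9525 µg/mL·h
IV tail: 19.64/0.306 = 64.183; AUC_iv,0→∞ = 123.9525 + 64.183 = 188.1355 µg/mL·h
Trapezoidal AUC_0→7 (oral tablet):
  [0→0.5]: (0.00+20.97)/2 × 0.5 = 5.2425
  [0.5→2.5]: (20.97+30.88)/2 × 2 = 51.85
  [2.5→4]: (30.88+21.93)/2 × 1.5 = 39.6075
  [4→7]: (21.93+9.17)/2 × 3 = 46.65
  Sum = 143.35 µg/mL·h
oral tablet tail: 9.17/0.306 = 29.967; AUC_ev,0→∞ = 143.35 + 29.967 = 173.317 µg/mL·h
F = (AUC_ev/D_ev)/(AUC_iv/D_iv) = (173.317/100)/(188.1355/25) = 1.73317/7.52542 = 0.2303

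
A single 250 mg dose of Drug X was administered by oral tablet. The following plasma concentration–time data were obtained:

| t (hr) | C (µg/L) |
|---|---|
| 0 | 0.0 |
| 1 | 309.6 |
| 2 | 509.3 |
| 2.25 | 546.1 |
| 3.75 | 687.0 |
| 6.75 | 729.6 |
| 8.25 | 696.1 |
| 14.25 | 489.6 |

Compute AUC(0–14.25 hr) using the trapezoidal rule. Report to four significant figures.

AUC = 8372 µg/L·hr

Trapezoidal AUC_0→14.25:
  [0→1]: (0.0+309.6)/2 × 1 = 154.8
  [1→2]: (309.6+509.3)/2 × 1 = 409.45
  [2→2.25]: (509.3+546.1)/2 × 0.25 = 131.925
  [2.25→3.75]: (546.1+687.0)/2 × 1.5 = 924.825
  [3.75→6.75]: (687.0+729.6)/2 × 3 = 2124.9
  [6.75→8.25]: (729.6+696.1)/2 × 1.5 = 1069.275
  [8.25→14.25]: (696.1+489.6)/2 × 6 = 3557.1
  Sum = 8372.275 µg/L·hr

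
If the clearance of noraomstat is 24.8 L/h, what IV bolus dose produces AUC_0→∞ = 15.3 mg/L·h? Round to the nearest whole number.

Dose_iv = CL × AUC_0→∞
     = 24.8 × 15.3 = 379.44 mg

Dose = 379 mg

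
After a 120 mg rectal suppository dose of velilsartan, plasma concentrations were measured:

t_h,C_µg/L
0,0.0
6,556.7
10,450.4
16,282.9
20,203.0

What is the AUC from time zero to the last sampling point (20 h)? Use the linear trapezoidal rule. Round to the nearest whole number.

Trapezoidal AUC_0→20:
  [0→6]: (0.0+556.7)/2 × 6 = 1670.1
  [6→10]: (556.7+450.4)/2 × 4 = 2014.2
  [10→16]: (450.4+282.9)/2 × 6 = 2199.9
  [16→20]: (282.9+203.0)/2 × 4 = 971.8
  Sum = 6856.0 µg/L·h

AUC = 6856 µg/L·h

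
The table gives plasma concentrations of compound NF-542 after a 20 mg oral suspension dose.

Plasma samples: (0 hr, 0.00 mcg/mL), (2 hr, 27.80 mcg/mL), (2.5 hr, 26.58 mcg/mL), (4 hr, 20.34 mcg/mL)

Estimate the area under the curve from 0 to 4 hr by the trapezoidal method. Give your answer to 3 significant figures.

AUC = 76.6 mcg/mL·hr

Trapezoidal AUC_0→4:
  [0→2]: (0.00+27.80)/2 × 2 = 27.8
  [2→2.5]: (27.80+26.58)/2 × 0.5 = 13.595
  [2.5→4]: (26.58+20.34)/2 × 1.5 = 35.19
  Sum = 76.585 mcg/mL·hr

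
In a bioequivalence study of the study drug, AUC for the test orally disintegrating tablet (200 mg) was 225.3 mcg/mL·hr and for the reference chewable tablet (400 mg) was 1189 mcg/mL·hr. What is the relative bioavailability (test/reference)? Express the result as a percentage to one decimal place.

F_rel = (AUC_test/D_test) / (AUC_ref/D_ref)
      = (225.3/200) / (1189/400)
      = 1.1265 / 2.9725 = 0.3790 = 37.90%

F_rel = 37.9%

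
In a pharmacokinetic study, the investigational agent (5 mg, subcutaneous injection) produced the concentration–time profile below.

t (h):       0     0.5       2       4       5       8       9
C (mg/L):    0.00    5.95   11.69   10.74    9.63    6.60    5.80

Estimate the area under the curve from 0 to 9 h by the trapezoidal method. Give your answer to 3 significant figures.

AUC = 77.9 mg/L·h

Trapezoidal AUC_0→9:
  [0→0.5]: (0.00+5.95)/2 × 0.5 = 1.4875
  [0.5→2]: (5.95+11.69)/2 × 1.5 = 13.23
  [2→4]: (11.69+10.74)/2 × 2 = 22.43
  [4→5]: (10.74+9.63)/2 × 1 = 10.185
  [5→8]: (9.63+6.60)/2 × 3 = 24.345
  [8→9]: (6.60+5.80)/2 × 1 = 6.2
  Sum = 77.8775 mg/L·h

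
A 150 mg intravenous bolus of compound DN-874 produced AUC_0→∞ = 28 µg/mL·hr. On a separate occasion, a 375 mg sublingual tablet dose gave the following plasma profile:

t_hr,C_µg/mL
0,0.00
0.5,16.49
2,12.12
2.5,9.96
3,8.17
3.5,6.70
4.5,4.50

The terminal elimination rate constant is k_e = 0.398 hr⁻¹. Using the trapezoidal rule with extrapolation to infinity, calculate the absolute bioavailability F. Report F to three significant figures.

Trapezoidal AUC_0→4.5 (sublingual tablet):
  [0→0.5]: (0.00+16.49)/2 × 0.5 = 4.1225
  [0.5→2]: (16.49+12.12)/2 × 1.5 = 21.4575
  [2→2.5]: (12.12+9.96)/2 × 0.5 = 5.52
  [2.5→3]: (9.96+8.17)/2 × 0.5 = 4.5325
  [3→3.5]: (8.17+6.70)/2 × 0.5 = 3.7175
  [3.5→4.5]: (6.70+4.50)/2 × 1 = 5.6
  Sum = 44.95 µg/mL·hr
Tail: C_last/k_e = 4.50/0.398 = 11.307
AUC_0→∞ (sublingual tablet) = 44.95 + 11.307 = 56.257 µg/mL·hr
F = (AUC_ev/D_ev)/(AUC_iv/D_iv) = (56.257/375)/(28/150) = 0.150019/0.186667 = 0.8037

F = 0.804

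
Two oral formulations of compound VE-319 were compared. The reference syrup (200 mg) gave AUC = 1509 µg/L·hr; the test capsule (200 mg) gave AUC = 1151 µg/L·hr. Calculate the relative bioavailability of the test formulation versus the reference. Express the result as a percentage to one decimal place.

F_rel = (AUC_test/D_test) / (AUC_ref/D_ref)
      = (1151/200) / (1509/200)
      = 5.755 / 7.545 = 0.7628 = 76.28%

F_rel = 76.3%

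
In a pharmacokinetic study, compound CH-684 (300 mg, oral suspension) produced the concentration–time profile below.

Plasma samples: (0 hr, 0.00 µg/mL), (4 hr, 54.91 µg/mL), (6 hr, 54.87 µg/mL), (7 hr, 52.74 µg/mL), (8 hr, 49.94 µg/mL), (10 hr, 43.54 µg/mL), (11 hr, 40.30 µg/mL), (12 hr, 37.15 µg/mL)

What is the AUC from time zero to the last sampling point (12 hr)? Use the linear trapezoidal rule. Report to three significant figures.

AUC = 499 µg/mL·hr

Trapezoidal AUC_0→12:
  [0→4]: (0.00+54.91)/2 × 4 = 109.82
  [4→6]: (54.91+54.87)/2 × 2 = 109.78
  [6→7]: (54.87+52.74)/2 × 1 = 53.805
  [7→8]: (52.74+49.94)/2 × 1 = 51.34
  [8→10]: (49.94+43.54)/2 × 2 = 93.48
  [10→11]: (43.54+40.30)/2 × 1 = 41.92
  [11→12]: (40.30+37.15)/2 × 1 = 38.725
  Sum = 498.87 µg/mL·hr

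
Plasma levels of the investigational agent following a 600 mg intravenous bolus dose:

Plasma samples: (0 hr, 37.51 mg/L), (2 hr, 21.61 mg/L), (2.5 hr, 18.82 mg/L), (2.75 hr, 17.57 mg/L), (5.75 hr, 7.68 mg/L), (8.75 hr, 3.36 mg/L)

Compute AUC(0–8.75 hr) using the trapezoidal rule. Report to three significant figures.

AUC = 128 mg/L·hr

Trapezoidal AUC_0→8.75:
  [0→2]: (37.51+21.61)/2 × 2 = 59.12
  [2→2.5]: (21.61+18.82)/2 × 0.5 = 10.1075
  [2.5→2.75]: (18.82+17.57)/2 × 0.25 = 4.54875
  [2.75→5.75]: (17.57+7.68)/2 × 3 = 37.875
  [5.75→8.75]: (7.68+3.36)/2 × 3 = 16.56
  Sum = 128.21125 mg/L·hr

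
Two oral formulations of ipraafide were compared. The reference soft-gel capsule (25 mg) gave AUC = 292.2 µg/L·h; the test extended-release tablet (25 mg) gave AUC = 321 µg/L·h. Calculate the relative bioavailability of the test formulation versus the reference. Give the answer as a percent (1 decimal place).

F_rel = 109.9%

F_rel = (AUC_test/D_test) / (AUC_ref/D_ref)
      = (321/25) / (292.2/25)
      = 12.84 / 11.688 = 1.0986 = 109.86%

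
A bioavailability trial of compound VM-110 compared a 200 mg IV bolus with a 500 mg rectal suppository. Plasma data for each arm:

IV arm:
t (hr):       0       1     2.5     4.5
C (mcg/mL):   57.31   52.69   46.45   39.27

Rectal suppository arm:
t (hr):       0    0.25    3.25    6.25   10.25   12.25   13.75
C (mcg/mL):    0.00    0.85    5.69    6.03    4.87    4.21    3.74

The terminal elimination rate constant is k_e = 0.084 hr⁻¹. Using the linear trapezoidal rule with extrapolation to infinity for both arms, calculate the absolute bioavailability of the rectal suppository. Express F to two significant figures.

Trapezoidal AUC_0→4.5 (IV):
  [0→1]: (57.31+52.69)/2 × 1 = 55.0
  [1→2.5]: (52.69+46.45)/2 × 1.5 = 74.355
  [2.5→4.5]: (46.45+39.27)/2 × 2 = 85.72
  Sum = 215.075 mcg/mL·hr
IV tail: 39.27/0.084 = 467.500; AUC_iv,0→∞ = 215.075 + 467.500 = 682.575 mcg/mL·hr
Trapezoidal AUC_0→13.75 (rectal suppository):
  [0→0.25]: (0.00+0.85)/2 × 0.25 = 0.10625
  [0.25→3.25]: (0.85+5.69)/2 × 3 = 9.81
  [3.25→6.25]: (5.69+6.03)/2 × 3 = 17.58
  [6.25→10.25]: (6.03+4.87)/2 × 4 = 21.8
  [10.25→12.25]: (4.87+4.21)/2 × 2 = 9.08
  [12.25→13.75]: (4.21+3.74)/2 × 1.5 = 5.9625
  Sum = 64.33875 mcg/mL·hr
rectal suppository tail: 3.74/0.084 = 44.524; AUC_ev,0→∞ = 64.33875 + 44.524 = 108.86275 mcg/mL·hr
F = (AUC_ev/D_ev)/(AUC_iv/D_iv) = (108.86275/500)/(682.575/200) = 0.2177255/3.412875 = 0.0638

F = 0.064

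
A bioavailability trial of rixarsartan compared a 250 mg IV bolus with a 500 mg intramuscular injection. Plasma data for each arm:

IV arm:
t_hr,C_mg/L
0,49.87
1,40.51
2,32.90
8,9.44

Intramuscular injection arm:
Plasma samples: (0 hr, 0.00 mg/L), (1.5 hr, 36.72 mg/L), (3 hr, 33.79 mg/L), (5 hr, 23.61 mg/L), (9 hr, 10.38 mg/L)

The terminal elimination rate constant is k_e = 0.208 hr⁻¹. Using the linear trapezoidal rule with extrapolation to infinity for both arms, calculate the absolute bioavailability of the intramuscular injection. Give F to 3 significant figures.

F = 0.503

Trapezoidal AUC_0→8 (IV):
  [0→1]: (49.87+40.51)/2 × 1 = 45.19
  [1→2]: (40.51+32.90)/2 × 1 = 36.705
  [2→8]: (32.90+9.44)/2 × 6 = 127.02
  Sum = 208.915 mg/L·hr
IV tail: 9.44/0.208 = 45.385; AUC_iv,0→∞ = 208.915 + 45.385 = 254.3 mg/L·hr
Trapezoidal AUC_0→9 (intramuscular injection):
  [0→1.5]: (0.00+36.72)/2 × 1.5 = 27.54
  [1.5→3]: (36.72+33.79)/2 × 1.5 = 52.8825
  [3→5]: (33.79+23.61)/2 × 2 = 57.4
  [5→9]: (23.61+10.38)/2 × 4 = 67.98
  Sum = 205.8025 mg/L·hr
intramuscular injection tail: 10.38/0.208 = 49.904; AUC_ev,0→∞ = 205.8025 + 49.904 = 255.7065 mg/L·hr
F = (AUC_ev/D_ev)/(AUC_iv/D_iv) = (255.7065/500)/(254.3/250) = 0.511413/1.0172 = 0.5028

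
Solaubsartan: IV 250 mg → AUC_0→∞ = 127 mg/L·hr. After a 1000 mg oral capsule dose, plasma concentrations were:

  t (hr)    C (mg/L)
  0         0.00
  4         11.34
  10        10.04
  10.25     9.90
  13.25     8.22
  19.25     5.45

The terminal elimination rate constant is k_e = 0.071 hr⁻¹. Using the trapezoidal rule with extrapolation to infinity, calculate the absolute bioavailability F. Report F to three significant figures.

Trapezoidal AUC_0→19.25 (oral capsule):
  [0→4]: (0.00+11.34)/2 × 4 = 22.68
  [4→10]: (11.34+10.04)/2 × 6 = 64.14
  [10→10.25]: (10.04+9.90)/2 × 0.25 = 2.4925
  [10.25→13.25]: (9.90+8.22)/2 × 3 = 27.18
  [13.25→19.25]: (8.22+5.45)/2 × 6 = 41.01
  Sum = 157.5025 mg/L·hr
Tail: C_last/k_e = 5.45/0.071 = 76.761
AUC_0→∞ (oral capsule) = 157.5025 + 76.761 = 234.2635 mg/L·hr
F = (AUC_ev/D_ev)/(AUC_iv/D_iv) = (234.2635/1000)/(127/250) = 0.2342635/0.508 = 0.4611

F = 0.461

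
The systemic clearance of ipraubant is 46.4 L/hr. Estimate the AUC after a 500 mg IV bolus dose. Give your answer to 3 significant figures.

AUC = 10.8 mg/L·hr

AUC_0→∞ = Dose_iv / CL
        = 500 / 46.4 = 10.7759 mg/L·hr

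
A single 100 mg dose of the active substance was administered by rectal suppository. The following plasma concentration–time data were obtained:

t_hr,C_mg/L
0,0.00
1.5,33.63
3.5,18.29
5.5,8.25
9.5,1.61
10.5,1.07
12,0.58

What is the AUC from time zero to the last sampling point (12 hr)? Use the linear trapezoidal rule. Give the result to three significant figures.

Trapezoidal AUC_0→12:
  [0→1.5]: (0.00+33.63)/2 × 1.5 = 25.2225
  [1.5→3.5]: (33.63+18.29)/2 × 2 = 51.92
  [3.5→5.5]: (18.29+8.25)/2 × 2 = 26.54
  [5.5→9.5]: (8.25+1.61)/2 × 4 = 19.72
  [9.5→10.5]: (1.61+1.07)/2 × 1 = 1.34
  [10.5→12]: (1.07+0.58)/2 × 1.5 = 1.2375
  Sum = 125.98 mg/L·hr

AUC = 126 mg/L·hr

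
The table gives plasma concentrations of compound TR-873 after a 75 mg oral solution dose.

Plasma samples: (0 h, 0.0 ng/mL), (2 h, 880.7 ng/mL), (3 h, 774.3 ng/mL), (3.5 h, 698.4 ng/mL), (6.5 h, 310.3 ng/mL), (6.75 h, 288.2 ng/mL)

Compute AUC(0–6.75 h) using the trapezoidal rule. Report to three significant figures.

AUC = 3660 ng/mL·h

Trapezoidal AUC_0→6.75:
  [0→2]: (0.0+880.7)/2 × 2 = 880.7
  [2→3]: (880.7+774.3)/2 × 1 = 827.5
  [3→3.5]: (774.3+698.4)/2 × 0.5 = 368.175
  [3.5→6.5]: (698.4+310.3)/2 × 3 = 1513.05
  [6.5→6.75]: (310.3+288.2)/2 × 0.25 = 74.8125
  Sum = 3664.2375 ng/mL·h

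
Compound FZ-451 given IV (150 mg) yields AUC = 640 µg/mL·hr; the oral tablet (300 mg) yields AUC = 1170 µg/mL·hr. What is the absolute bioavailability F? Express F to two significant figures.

F = (AUC_ev / D_ev) / (AUC_iv / D_iv)
  = (1170/300) / (640/150)
  = 3.9 / 4.26667 = 0.9141

F = 0.91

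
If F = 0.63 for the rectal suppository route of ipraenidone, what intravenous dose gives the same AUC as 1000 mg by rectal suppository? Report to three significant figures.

D_iv = 630 mg

Systemic exposure from an extravascular dose = F × D_ev, so the equivalent IV dose is F × D_ev.
D_iv = F × D_ev = 0.63 × 1000 = 630 mg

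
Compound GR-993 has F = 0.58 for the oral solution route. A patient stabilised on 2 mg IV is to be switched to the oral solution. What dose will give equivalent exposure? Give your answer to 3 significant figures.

D_oral = 3.45 mg

For equal systemic exposure: F × D_ev = D_iv
D_ev = D_iv / F = 2 / 0.58 = 3.44828 mg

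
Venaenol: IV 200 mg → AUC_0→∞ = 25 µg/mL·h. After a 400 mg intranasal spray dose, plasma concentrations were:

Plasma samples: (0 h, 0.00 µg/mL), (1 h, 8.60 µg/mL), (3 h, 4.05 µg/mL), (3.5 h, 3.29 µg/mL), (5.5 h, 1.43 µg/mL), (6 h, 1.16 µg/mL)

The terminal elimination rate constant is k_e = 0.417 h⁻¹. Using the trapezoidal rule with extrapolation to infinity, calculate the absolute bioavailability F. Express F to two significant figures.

Trapezoidal AUC_0→6 (intranasal spray):
  [0→1]: (0.00+8.60)/2 × 1 = 4.3
  [1→3]: (8.60+4.05)/2 × 2 = 12.65
  [3→3.5]: (4.05+3.29)/2 × 0.5 = 1.835
  [3.5→5.5]: (3.29+1.43)/2 × 2 = 4.72
  [5.5→6]: (1.43+1.16)/2 × 0.5 = 0.6475
  Sum = 24.1525 µg/mL·h
Tail: C_last/k_e = 1.16/0.417 = 2.782
AUC_0→∞ (intranasal spray) = 24.1525 + 2.782 = 26.9345 µg/mL·h
F = (AUC_ev/D_ev)/(AUC_iv/D_iv) = (26.9345/400)/(25/200) = 0.06733625/0.125 = 0.5387

F = 0.54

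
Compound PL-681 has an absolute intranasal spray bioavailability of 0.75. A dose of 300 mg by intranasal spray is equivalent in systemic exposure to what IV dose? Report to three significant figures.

D_iv = 225 mg

Systemic exposure from an extravascular dose = F × D_ev, so the equivalent IV dose is F × D_ev.
D_iv = F × D_ev = 0.75 × 300 = 225 mg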